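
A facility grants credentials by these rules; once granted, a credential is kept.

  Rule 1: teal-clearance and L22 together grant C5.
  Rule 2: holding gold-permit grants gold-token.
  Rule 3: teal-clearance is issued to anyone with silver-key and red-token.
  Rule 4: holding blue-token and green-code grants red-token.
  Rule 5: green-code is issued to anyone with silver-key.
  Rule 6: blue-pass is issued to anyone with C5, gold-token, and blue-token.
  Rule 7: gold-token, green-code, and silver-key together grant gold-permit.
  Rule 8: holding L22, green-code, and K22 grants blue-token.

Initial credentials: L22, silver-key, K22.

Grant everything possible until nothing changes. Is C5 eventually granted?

Yes

Holding silver-key grants green-code (Rule 5).
Holding L22, green-code, and K22 grants blue-token (Rule 8).
Holding blue-token and green-code grants red-token (Rule 4).
Holding silver-key and red-token grants teal-clearance (Rule 3).
Holding teal-clearance and L22 grants C5 (Rule 1).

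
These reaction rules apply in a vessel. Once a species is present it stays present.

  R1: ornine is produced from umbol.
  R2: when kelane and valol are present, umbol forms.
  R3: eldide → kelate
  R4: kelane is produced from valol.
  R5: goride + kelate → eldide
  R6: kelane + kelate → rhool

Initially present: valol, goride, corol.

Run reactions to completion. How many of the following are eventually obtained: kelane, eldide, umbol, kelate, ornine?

valol present → kelane forms (R4).
kelane and valol present → umbol forms (R2).
umbol present → ornine forms (R1).
kelane: reached.
eldide would need goride and kelate (R5), but kelate never forms.
umbol: reached.
kelate would need eldide (R3), but eldide never forms.
ornine: reached.
Reached: kelane, umbol, and ornine — 3 of the 5.

3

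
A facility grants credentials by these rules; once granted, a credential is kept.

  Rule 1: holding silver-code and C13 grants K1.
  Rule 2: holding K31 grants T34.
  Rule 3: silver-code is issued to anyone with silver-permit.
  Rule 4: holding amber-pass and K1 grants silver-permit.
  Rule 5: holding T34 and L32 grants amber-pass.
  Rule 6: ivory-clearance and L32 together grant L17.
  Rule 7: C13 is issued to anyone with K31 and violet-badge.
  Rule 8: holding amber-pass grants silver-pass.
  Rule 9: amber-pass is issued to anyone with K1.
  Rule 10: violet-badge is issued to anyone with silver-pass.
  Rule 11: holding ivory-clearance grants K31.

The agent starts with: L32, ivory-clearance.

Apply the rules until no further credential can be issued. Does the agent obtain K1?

No

K1 would need silver-code and C13 (Rule 1), but silver-code is never granted.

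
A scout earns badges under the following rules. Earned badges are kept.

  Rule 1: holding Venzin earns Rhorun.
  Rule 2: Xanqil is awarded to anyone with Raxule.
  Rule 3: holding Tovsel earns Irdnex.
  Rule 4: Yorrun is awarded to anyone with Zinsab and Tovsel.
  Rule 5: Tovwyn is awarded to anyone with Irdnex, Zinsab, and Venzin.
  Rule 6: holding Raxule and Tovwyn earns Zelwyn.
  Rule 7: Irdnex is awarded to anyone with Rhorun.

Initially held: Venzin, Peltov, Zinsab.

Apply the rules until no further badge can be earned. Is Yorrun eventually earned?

No

Yorrun would need Zinsab and Tovsel (Rule 4), but Tovsel is never earned.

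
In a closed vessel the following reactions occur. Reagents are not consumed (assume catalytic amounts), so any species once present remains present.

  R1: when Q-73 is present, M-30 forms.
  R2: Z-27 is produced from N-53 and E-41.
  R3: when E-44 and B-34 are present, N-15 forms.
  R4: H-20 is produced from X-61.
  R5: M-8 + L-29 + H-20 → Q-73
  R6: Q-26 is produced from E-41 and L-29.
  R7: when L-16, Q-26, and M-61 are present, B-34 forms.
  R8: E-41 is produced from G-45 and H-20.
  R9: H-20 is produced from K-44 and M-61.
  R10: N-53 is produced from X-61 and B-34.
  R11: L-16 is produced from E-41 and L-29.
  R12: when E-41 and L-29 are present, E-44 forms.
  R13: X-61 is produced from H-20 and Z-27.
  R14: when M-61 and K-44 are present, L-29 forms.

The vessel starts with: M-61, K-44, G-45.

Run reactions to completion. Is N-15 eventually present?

Yes

K-44 and M-61 present → H-20 forms (R9).
M-61 and K-44 present → L-29 forms (R14).
G-45 and H-20 present → E-41 forms (R8).
E-41 and L-29 present → L-16 forms (R11).
E-41 and L-29 present → E-44 forms (R12).
E-41 and L-29 present → Q-26 forms (R6).
L-16, Q-26, and M-61 present → B-34 forms (R7).
E-44 and B-34 present → N-15 forms (R3).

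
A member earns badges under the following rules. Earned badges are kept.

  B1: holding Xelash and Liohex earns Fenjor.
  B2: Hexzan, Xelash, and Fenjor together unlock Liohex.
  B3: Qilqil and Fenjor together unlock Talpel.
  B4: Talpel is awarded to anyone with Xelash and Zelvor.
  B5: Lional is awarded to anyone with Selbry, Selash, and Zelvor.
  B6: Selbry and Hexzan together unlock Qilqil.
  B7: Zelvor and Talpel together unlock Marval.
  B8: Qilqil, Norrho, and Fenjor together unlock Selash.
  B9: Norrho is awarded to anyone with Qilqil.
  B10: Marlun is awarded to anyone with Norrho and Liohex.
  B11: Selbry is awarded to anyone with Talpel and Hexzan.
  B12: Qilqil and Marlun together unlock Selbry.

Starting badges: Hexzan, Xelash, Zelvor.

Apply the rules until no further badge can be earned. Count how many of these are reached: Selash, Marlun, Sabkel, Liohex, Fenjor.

0

Selash would need Qilqil, Norrho, and Fenjor (B8), but Fenjor is never earned.
Marlun would need Norrho and Liohex (B10), but Liohex is never earned.
No rule produces Sabkel, and it is not given.
Liohex would need Hexzan, Xelash, and Fenjor (B2), but Fenjor is never earned.
Fenjor would need Xelash and Liohex (B1), but Liohex is never earned.
None of the 5 are reached.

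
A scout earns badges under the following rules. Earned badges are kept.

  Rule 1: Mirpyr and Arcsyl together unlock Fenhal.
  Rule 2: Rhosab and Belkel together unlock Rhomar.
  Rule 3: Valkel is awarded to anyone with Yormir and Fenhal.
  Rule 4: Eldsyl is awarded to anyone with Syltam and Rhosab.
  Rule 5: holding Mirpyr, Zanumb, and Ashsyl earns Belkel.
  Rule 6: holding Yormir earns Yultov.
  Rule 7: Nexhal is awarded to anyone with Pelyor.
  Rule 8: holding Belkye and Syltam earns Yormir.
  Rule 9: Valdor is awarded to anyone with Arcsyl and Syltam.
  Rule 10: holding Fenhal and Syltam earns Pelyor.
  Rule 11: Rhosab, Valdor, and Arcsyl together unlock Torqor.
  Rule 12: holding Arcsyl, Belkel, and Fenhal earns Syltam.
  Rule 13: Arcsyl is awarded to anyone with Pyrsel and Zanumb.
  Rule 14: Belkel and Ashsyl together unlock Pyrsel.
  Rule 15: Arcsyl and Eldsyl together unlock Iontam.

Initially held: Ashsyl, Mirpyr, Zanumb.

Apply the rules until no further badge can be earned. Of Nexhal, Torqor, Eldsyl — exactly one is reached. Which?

With Mirpyr, Zanumb, and Ashsyl, Belkel is earned (Rule 5).
With Belkel and Ashsyl, Pyrsel is earned (Rule 14).
With Pyrsel and Zanumb, Arcsyl is earned (Rule 13).
With Mirpyr and Arcsyl, Fenhal is earned (Rule 1).
With Arcsyl, Belkel, and Fenhal, Syltam is earned (Rule 12).
With Fenhal and Syltam, Pelyor is earned (Rule 10).
With Pelyor, Nexhal is earned (Rule 7).
Torqor would need Rhosab, Valdor, and Arcsyl (Rule 11), but Rhosab is never earned. Eldsyl would need Syltam and Rhosab (Rule 4), but Rhosab is never earned.

Nexhal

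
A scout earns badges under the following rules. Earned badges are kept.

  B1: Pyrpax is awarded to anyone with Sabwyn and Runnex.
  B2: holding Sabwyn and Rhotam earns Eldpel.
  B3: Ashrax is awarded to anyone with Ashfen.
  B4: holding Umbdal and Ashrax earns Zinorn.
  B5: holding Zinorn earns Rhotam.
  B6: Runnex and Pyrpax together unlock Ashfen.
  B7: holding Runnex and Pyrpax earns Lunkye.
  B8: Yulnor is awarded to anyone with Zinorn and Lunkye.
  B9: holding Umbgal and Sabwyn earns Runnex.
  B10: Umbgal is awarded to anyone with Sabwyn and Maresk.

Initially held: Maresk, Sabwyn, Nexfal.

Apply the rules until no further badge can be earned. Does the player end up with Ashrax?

Yes

With Sabwyn and Maresk, Umbgal is earned (B10).
With Umbgal and Sabwyn, Runnex is earned (B9).
With Sabwyn and Runnex, Pyrpax is earned (B1).
With Runnex and Pyrpax, Ashfen is earned (B6).
With Ashfen, Ashrax is earned (B3).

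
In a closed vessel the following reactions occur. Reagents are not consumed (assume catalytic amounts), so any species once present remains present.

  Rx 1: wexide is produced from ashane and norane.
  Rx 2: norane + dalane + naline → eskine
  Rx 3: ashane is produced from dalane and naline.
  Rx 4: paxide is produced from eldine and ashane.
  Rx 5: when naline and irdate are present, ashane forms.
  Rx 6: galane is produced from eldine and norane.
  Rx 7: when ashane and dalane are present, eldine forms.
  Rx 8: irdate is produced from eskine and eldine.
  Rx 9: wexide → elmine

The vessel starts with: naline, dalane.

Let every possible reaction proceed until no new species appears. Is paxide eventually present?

dalane and naline present → ashane forms (Rx 3).
ashane and dalane present → eldine forms (Rx 7).
eldine and ashane present → paxide forms (Rx 4).

Yes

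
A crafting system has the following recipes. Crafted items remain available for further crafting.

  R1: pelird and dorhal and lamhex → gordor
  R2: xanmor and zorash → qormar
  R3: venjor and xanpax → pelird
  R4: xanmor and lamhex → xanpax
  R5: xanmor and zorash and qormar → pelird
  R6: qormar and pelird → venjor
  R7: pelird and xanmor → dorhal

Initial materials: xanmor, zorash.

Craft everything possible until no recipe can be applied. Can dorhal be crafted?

Yes

Using R2, xanmor and zorash make qormar.
xanmor and zorash and qormar → pelird (R5).
pelird and xanmor → dorhal (R7).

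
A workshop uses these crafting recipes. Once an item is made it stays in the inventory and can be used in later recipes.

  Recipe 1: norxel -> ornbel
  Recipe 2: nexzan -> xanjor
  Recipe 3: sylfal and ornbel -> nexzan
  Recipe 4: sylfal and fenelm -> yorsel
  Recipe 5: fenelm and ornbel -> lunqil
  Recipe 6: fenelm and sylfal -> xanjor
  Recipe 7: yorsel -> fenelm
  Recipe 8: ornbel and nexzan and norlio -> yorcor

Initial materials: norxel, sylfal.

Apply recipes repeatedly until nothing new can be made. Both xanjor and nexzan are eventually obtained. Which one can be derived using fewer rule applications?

nexzan: norxel -> ornbel (Recipe 1). sylfal and ornbel -> nexzan (Recipe 3). [2 rule applications]
xanjor: norxel -> ornbel (Recipe 1). Using Recipe 3, sylfal and ornbel make nexzan. Using Recipe 2, nexzan makes xanjor. [3 rule applications]
nexzan needs fewer.

nexzan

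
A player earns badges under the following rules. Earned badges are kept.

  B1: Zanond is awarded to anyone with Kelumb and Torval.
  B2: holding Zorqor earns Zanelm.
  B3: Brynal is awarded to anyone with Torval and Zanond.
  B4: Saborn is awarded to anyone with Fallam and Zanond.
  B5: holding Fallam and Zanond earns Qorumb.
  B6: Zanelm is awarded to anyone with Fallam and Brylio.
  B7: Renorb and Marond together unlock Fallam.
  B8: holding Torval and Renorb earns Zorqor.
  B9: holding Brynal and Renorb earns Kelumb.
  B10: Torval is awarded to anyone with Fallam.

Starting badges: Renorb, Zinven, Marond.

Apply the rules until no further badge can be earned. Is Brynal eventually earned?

No

Brynal would need Torval and Zanond (B3), but Zanond is never earned.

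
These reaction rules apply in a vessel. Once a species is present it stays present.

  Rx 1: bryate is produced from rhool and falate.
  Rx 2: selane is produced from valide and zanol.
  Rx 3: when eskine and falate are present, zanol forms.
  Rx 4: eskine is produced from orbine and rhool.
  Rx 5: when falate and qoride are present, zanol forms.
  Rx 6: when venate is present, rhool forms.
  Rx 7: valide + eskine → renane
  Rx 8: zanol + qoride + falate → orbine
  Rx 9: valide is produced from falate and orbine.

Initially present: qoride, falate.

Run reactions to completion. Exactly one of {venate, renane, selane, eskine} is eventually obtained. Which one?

falate and qoride present → zanol forms (Rx 5).
zanol, qoride, and falate present → orbine forms (Rx 8).
falate and orbine present → valide forms (Rx 9).
valide and zanol present → selane forms (Rx 2).
eskine would need orbine and rhool (Rx 4), but rhool never forms. No rule produces venate, and it is not given. renane would need valide and eskine (Rx 7), but eskine never forms.

selane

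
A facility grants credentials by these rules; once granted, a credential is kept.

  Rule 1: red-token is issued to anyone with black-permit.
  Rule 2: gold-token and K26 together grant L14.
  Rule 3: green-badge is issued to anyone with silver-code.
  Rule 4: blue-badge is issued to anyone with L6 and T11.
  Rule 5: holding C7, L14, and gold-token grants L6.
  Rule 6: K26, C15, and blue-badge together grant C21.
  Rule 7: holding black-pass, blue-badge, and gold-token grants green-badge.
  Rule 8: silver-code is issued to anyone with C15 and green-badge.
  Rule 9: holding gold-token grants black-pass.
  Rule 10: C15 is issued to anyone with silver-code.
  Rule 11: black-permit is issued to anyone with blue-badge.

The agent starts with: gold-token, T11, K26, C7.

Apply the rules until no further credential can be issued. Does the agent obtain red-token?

Holding gold-token and K26 grants L14 (Rule 2).
Holding C7, L14, and gold-token grants L6 (Rule 5).
Holding L6 and T11 grants blue-badge (Rule 4).
Holding blue-badge grants black-permit (Rule 11).
Holding black-permit grants red-token (Rule 1).

Yes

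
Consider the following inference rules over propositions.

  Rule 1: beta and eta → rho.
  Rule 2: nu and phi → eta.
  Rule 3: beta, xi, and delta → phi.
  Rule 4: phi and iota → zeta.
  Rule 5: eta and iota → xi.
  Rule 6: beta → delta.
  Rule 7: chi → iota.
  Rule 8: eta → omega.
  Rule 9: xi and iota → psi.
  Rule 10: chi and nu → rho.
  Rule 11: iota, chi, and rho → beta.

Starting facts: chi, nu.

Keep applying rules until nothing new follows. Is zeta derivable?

zeta would need phi and iota (Rule 4), but phi is never established.

No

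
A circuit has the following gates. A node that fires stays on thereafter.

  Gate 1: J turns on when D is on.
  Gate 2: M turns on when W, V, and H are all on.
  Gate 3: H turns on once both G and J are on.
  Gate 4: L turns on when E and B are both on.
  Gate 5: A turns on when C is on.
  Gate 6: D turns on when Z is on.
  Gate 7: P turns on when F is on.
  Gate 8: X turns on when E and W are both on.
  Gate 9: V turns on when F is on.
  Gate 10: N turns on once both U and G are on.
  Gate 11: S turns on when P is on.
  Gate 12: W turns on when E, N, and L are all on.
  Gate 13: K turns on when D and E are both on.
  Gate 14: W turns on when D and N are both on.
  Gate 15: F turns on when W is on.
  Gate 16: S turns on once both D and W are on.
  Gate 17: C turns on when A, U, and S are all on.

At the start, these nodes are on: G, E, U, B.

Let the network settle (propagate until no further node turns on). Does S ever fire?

U and G are on, so N turns on (Gate 10).
E and B are on, so L turns on (Gate 4).
E, N, and L are on, so W turns on (Gate 12).
W is on, so F turns on (Gate 15).
Gate 7: F on → P on.
Gate 11: P on → S on.

Yes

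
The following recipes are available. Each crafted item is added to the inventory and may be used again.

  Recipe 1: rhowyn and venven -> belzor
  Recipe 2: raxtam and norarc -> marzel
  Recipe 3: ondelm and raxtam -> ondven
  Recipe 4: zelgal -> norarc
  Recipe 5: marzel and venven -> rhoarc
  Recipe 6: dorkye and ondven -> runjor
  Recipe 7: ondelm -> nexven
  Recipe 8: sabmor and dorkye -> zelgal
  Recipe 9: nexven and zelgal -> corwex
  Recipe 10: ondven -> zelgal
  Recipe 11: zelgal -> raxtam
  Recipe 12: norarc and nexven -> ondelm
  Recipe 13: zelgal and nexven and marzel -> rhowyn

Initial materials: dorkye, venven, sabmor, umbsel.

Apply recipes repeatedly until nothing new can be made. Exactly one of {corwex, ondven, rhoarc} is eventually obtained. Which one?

rhoarc

Using Recipe 8, sabmor and dorkye make zelgal.
zelgal -> norarc (Recipe 4).
zelgal -> raxtam (Recipe 11).
Using Recipe 2, raxtam and norarc make marzel.
marzel and venven -> rhoarc (Recipe 5).
ondven would need ondelm and raxtam (Recipe 3), but ondelm is never obtained. corwex would need nexven and zelgal (Recipe 9), but nexven is never obtained.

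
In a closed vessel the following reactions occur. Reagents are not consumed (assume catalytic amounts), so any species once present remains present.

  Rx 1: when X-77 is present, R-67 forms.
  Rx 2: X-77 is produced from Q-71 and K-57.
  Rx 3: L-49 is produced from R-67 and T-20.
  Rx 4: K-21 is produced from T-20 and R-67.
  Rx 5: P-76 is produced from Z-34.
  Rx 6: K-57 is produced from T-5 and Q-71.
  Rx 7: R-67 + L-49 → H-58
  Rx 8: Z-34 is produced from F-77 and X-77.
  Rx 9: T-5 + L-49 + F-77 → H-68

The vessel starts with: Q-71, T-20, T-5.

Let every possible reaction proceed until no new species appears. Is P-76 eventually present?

No

P-76 would need Z-34 (Rx 5), but Z-34 never forms.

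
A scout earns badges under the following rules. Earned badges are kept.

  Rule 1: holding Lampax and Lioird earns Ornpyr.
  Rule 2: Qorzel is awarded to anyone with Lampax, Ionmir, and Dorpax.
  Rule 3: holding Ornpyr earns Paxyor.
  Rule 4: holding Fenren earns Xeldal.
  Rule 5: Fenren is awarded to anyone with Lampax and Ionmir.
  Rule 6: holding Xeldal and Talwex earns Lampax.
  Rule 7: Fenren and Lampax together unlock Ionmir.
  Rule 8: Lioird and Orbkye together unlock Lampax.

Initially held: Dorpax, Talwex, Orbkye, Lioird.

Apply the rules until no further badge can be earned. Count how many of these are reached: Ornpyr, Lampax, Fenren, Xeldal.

With Lioird and Orbkye, Lampax is earned (Rule 8).
With Lampax and Lioird, Ornpyr is earned (Rule 1).
Ornpyr: reached.
Lampax: reached.
Fenren would need Lampax and Ionmir (Rule 5), but Ionmir is never earned.
Xeldal would need Fenren (Rule 4), but Fenren is never earned.
Reached: Ornpyr and Lampax — 2 of the 4.

2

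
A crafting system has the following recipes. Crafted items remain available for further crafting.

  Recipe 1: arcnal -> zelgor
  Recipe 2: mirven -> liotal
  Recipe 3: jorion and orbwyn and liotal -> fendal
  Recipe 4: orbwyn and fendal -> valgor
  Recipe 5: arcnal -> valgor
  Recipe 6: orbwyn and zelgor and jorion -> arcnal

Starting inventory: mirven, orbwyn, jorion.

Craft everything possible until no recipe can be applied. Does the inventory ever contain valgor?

Yes

mirven -> liotal (Recipe 2).
Using Recipe 3, jorion, orbwyn, and liotal make fendal.
Using Recipe 4, orbwyn and fendal make valgor.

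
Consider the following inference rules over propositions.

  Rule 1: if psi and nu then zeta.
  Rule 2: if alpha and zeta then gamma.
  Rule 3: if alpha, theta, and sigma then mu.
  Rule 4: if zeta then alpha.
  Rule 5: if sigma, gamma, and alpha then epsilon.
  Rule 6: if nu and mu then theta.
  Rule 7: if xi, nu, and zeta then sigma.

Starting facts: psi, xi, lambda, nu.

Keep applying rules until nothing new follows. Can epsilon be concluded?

psi and nu hold, so zeta follows (Rule 1).
zeta holds, so alpha follows (Rule 4).
xi, nu, and zeta hold, so sigma follows (Rule 7).
alpha and zeta hold, so gamma follows (Rule 2).
From sigma, gamma, and alpha, Rule 5 gives epsilon.

Yes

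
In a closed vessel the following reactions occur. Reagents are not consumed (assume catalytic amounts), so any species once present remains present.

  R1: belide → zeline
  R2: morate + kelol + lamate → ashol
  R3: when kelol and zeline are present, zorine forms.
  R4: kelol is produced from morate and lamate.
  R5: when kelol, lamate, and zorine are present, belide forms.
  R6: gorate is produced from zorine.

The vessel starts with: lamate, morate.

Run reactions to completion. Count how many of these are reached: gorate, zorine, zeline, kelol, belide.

1

morate and lamate present → kelol forms (R4).
gorate would need zorine (R6), but zorine never forms.
zorine would need kelol and zeline (R3), but zeline never forms.
zeline would need belide (R1), but belide never forms.
kelol: reached.
belide would need kelol, lamate, and zorine (R5), but zorine never forms.
Reached: kelol — 1 of the 5.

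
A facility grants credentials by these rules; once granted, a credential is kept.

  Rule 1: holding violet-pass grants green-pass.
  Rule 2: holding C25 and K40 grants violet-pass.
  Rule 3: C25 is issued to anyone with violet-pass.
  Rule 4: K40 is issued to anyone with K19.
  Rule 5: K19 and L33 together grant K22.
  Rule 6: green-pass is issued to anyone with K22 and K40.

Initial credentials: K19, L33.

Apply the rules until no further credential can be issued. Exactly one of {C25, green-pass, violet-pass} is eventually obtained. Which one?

Holding K19 and L33 grants K22 (Rule 5).
Holding K19 grants K40 (Rule 4).
Holding K22 and K40 grants green-pass (Rule 6).
C25 would need violet-pass (Rule 3), but violet-pass is never granted. violet-pass would need C25 and K40 (Rule 2), but C25 is never granted.

green-pass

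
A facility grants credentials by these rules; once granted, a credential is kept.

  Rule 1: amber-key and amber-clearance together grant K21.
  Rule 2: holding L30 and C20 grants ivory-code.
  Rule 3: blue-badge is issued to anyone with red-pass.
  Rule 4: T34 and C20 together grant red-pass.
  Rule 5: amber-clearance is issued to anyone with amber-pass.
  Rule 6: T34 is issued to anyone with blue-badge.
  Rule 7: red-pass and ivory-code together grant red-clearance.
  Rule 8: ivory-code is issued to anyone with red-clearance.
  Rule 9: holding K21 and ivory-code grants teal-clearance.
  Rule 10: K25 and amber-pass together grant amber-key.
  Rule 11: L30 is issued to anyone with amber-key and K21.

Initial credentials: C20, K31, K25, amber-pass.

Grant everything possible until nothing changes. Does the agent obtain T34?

T34 would need blue-badge (Rule 6), but blue-badge is never granted.

No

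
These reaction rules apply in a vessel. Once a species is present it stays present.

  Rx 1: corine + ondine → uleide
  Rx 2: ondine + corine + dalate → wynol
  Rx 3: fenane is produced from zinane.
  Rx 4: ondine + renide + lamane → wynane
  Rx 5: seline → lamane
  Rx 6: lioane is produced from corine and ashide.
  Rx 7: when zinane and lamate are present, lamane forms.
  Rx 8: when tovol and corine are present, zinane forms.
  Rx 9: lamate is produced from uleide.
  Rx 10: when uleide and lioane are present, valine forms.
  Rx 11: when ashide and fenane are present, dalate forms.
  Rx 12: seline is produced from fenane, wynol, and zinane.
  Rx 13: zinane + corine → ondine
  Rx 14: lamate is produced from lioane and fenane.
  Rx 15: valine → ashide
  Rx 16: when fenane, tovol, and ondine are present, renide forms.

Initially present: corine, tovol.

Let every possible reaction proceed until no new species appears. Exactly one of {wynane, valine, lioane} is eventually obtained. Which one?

tovol and corine present → zinane forms (Rx 8).
zinane and corine present → ondine forms (Rx 13).
zinane present → fenane forms (Rx 3).
corine and ondine present → uleide forms (Rx 1).
fenane, tovol, and ondine present → renide forms (Rx 16).
uleide present → lamate forms (Rx 9).
zinane and lamate present → lamane forms (Rx 7).
ondine, renide, and lamane present → wynane forms (Rx 4).
lioane would need corine and ashide (Rx 6), but ashide never forms. valine would need uleide and lioane (Rx 10), but lioane never forms.

wynane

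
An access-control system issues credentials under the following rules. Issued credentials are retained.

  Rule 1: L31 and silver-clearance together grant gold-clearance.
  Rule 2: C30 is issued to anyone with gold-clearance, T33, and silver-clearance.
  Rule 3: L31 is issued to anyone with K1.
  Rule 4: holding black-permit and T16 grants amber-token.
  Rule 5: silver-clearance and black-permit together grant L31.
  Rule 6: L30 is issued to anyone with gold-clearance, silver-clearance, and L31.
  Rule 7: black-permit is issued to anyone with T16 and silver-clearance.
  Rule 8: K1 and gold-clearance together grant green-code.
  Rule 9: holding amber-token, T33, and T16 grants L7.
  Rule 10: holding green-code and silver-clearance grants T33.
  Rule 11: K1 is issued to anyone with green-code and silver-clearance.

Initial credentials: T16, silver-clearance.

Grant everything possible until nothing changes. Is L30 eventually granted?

Yes

Holding T16 and silver-clearance grants black-permit (Rule 7).
Holding silver-clearance and black-permit grants L31 (Rule 5).
Holding L31 and silver-clearance grants gold-clearance (Rule 1).
Holding gold-clearance, silver-clearance, and L31 grants L30 (Rule 6).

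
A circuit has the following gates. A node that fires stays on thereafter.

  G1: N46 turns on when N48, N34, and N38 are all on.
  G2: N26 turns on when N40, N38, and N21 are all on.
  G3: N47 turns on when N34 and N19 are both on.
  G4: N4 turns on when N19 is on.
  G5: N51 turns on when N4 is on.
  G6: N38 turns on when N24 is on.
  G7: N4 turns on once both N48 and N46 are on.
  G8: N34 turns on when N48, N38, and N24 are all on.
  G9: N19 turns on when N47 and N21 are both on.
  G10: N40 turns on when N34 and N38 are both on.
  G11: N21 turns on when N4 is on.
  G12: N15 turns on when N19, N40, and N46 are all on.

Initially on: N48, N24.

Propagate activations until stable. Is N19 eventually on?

No

N19 would need N47 and N21 (G9), but N47 never turns on.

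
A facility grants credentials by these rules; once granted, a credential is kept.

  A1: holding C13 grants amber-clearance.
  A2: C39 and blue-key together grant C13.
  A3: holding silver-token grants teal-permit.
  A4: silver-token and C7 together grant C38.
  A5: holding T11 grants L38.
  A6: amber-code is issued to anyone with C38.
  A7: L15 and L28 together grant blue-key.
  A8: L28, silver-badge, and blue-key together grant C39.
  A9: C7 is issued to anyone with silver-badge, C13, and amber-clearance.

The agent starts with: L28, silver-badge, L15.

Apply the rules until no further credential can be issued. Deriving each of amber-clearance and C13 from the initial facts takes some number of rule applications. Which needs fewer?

C13: Holding L15 and L28 grants blue-key (A7). Holding L28, silver-badge, and blue-key grants C39 (A8). Holding C39 and blue-key grants C13 (A2). [3 rule applications]
amber-clearance: Holding L15 and L28 grants blue-key (A7). Holding L28, silver-badge, and blue-key grants C39 (A8). Holding C39 and blue-key grants C13 (A2). Holding C13 grants amber-clearance (A1). [4 rule applications]
C13 needs fewer.

C13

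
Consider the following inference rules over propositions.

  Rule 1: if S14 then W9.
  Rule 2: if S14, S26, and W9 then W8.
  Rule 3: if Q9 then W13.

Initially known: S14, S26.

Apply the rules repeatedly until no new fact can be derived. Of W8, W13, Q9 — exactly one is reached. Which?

W8

From S14, Rule 1 gives W9.
S14, S26, and W9 hold, so W8 follows (Rule 2).
No rule produces Q9, and it is not given. W13 would need Q9 (Rule 3), but Q9 is never established.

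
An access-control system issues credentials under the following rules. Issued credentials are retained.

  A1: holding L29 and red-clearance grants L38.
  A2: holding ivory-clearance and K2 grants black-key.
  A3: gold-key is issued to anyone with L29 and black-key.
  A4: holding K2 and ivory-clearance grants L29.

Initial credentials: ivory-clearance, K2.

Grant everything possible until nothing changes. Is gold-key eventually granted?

Yes

Holding ivory-clearance and K2 grants black-key (A2).
Holding K2 and ivory-clearance grants L29 (A4).
Holding L29 and black-key grants gold-key (A3).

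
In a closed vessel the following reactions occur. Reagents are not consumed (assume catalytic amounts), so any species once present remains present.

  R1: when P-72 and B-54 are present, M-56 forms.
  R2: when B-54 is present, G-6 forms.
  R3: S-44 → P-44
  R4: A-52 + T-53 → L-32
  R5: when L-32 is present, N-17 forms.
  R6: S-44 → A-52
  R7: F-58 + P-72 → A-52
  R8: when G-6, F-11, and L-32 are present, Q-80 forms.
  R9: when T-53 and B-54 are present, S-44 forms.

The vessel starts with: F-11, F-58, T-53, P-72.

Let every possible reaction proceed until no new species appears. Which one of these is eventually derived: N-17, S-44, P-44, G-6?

N-17

F-58 and P-72 present → A-52 forms (R7).
A-52 and T-53 present → L-32 forms (R4).
L-32 present → N-17 forms (R5).
G-6 would need B-54 (R2), but B-54 never forms. P-44 would need S-44 (R3), but S-44 never forms. S-44 would need T-53 and B-54 (R9), but B-54 never forms.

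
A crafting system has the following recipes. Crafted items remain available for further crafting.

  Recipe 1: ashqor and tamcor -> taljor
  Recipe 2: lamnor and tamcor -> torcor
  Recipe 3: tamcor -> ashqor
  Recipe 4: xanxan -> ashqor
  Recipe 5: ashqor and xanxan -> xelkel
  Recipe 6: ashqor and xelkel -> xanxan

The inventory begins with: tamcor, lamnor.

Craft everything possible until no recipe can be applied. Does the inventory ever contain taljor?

Using Recipe 3, tamcor makes ashqor.
Using Recipe 1, ashqor and tamcor make taljor.

Yes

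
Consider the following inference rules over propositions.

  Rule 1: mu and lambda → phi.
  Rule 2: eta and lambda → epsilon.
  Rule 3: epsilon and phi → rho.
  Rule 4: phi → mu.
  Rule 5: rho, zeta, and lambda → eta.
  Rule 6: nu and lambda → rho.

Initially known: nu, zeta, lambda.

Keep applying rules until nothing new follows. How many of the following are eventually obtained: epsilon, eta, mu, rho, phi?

From nu and lambda, Rule 6 gives rho.
rho, zeta, and lambda hold, so eta follows (Rule 5).
From eta and lambda, Rule 2 gives epsilon.
epsilon: reached.
eta: reached.
mu would need phi (Rule 4), but phi is never established.
rho: reached.
phi would need mu and lambda (Rule 1), but mu is never established.
Reached: epsilon, eta, and rho — 3 of the 5.

3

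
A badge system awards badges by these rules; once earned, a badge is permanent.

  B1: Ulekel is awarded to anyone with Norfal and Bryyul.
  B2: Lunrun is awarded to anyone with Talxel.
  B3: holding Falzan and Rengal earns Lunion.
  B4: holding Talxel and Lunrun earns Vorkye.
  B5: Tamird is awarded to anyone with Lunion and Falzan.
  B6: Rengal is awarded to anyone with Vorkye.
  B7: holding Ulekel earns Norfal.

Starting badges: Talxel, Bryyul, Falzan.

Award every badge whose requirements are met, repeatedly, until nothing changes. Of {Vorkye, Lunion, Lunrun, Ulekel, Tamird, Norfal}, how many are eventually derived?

4

With Talxel, Lunrun is earned (B2).
With Talxel and Lunrun, Vorkye is earned (B4).
With Vorkye, Rengal is earned (B6).
With Falzan and Rengal, Lunion is earned (B3).
With Lunion and Falzan, Tamird is earned (B5).
Vorkye: reached.
Lunion: reached.
Lunrun: reached.
Ulekel would need Norfal and Bryyul (B1), but Norfal is never earned.
Tamird: reached.
Norfal would need Ulekel (B7), but Ulekel is never earned.
Reached: Vorkye, Lunion, Lunrun, and Tamird — 4 of the 6.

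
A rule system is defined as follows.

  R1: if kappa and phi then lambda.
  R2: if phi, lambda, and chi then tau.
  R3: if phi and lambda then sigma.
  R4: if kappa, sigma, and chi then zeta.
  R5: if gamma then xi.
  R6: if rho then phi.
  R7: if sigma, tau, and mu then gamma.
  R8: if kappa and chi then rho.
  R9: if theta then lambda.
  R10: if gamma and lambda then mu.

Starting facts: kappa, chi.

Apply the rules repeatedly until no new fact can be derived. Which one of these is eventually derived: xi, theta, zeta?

kappa and chi hold, so rho follows (R8).
From rho, R6 gives phi.
From kappa and phi, R1 gives lambda.
phi and lambda hold, so sigma follows (R3).
kappa, sigma, and chi hold, so zeta follows (R4).
No rule produces theta, and it is not given. xi would need gamma (R5), but gamma is never established.

zeta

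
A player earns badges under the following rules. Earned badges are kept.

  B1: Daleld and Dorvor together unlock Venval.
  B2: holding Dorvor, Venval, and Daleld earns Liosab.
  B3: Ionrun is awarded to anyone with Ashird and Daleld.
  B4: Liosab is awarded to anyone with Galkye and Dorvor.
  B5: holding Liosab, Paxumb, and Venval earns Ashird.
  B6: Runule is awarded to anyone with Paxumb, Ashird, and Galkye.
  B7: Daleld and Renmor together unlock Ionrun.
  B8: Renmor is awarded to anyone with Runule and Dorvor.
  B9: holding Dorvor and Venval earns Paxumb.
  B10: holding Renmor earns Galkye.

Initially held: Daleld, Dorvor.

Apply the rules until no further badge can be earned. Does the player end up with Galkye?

Galkye would need Renmor (B10), but Renmor is never earned.

No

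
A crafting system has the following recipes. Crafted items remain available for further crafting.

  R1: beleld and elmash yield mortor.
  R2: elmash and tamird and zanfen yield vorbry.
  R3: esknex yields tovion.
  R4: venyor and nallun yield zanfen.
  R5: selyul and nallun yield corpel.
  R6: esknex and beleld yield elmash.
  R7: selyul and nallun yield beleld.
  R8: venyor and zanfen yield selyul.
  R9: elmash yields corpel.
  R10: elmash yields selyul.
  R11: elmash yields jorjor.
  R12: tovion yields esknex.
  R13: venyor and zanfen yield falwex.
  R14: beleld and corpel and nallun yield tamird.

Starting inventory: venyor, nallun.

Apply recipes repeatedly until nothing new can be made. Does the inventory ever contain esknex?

esknex would need tovion (R12), but tovion is never obtained.

No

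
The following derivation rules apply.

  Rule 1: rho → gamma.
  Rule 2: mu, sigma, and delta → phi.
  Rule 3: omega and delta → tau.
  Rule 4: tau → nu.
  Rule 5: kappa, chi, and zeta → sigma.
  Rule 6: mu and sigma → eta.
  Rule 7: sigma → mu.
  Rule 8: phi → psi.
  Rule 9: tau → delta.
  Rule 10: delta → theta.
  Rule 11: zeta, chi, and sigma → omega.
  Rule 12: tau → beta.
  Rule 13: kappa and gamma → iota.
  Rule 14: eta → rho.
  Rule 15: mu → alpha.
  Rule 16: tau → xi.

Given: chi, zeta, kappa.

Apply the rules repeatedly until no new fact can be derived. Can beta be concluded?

beta would need tau (Rule 12), but tau is never established.

No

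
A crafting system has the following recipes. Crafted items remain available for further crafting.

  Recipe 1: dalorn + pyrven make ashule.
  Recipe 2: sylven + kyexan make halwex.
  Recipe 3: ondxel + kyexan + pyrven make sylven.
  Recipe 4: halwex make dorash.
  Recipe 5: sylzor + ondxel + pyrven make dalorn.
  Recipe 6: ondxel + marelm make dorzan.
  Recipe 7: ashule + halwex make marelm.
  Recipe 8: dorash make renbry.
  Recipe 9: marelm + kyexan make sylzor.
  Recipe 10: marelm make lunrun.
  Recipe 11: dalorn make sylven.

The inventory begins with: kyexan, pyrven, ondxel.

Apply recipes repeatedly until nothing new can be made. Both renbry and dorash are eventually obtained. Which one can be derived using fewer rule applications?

dorash: ondxel + kyexan + pyrven → sylven (Recipe 3). Using Recipe 2, sylven and kyexan make halwex. Using Recipe 4, halwex makes dorash. [3 rule applications]
renbry: Using Recipe 3, ondxel, kyexan, and pyrven make sylven. sylven + kyexan → halwex (Recipe 2). halwex → dorash (Recipe 4). Using Recipe 8, dorash makes renbry. [4 rule applications]
dorash needs fewer.

dorash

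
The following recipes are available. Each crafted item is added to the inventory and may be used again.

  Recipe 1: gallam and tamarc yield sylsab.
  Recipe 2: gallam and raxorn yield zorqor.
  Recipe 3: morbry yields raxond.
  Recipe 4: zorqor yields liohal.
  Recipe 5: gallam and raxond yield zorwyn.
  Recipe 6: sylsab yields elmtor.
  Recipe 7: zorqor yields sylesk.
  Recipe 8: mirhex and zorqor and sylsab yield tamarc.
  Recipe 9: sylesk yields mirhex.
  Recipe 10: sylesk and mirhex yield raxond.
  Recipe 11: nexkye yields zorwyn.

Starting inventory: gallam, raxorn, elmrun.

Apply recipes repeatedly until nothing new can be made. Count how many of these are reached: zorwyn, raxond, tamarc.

gallam and raxorn → zorqor (Recipe 2).
zorqor → sylesk (Recipe 7).
Using Recipe 9, sylesk makes mirhex.
sylesk and mirhex → raxond (Recipe 10).
Using Recipe 5, gallam and raxond make zorwyn.
zorwyn: reached.
raxond: reached.
tamarc would need mirhex, zorqor, and sylsab (Recipe 8), but sylsab is never obtained.
Reached: zorwyn and raxond — 2 of the 3.

2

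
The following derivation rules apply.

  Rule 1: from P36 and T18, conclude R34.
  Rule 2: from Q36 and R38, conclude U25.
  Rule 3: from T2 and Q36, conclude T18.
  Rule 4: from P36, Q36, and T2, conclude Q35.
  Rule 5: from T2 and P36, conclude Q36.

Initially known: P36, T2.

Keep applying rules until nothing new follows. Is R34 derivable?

From T2 and P36, Rule 5 gives Q36.
From T2 and Q36, Rule 3 gives T18.
From P36 and T18, Rule 1 gives R34.

Yes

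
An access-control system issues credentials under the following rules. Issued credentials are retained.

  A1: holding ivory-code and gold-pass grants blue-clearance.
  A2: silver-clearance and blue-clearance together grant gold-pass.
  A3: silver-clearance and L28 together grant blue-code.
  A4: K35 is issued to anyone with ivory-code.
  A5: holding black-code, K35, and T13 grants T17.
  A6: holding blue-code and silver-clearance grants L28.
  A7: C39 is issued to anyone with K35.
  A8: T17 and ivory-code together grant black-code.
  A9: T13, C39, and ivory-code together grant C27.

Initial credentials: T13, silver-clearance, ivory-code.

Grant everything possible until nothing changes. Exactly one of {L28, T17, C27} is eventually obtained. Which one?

C27

Holding ivory-code grants K35 (A4).
Holding K35 grants C39 (A7).
Holding T13, C39, and ivory-code grants C27 (A9).
L28 would need blue-code and silver-clearance (A6), but blue-code is never granted. T17 would need black-code, K35, and T13 (A5), but black-code is never granted.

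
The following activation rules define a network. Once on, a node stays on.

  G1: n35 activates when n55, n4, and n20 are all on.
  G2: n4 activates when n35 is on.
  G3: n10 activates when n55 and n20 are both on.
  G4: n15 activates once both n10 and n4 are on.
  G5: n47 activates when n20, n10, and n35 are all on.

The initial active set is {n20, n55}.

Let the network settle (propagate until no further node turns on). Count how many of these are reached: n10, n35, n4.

1

n55 and n20 are on, so n10 activates (G3).
n10: reached.
n35 would need n55, n4, and n20 (G1), but n4 never turns on.
n4 would need n35 (G2), but n35 never turns on.
Reached: n10 — 1 of the 3.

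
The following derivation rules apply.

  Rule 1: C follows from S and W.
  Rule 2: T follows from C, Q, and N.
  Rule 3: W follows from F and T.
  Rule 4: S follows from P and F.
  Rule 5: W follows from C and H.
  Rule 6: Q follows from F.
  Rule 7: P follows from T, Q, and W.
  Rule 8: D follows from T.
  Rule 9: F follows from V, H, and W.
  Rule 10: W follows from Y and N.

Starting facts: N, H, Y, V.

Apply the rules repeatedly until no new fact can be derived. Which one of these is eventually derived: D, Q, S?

Q

Y and N hold, so W follows (Rule 10).
V, H, and W hold, so F follows (Rule 9).
From F, Rule 6 gives Q.
S would need P and F (Rule 4), but P is never established. D would need T (Rule 8), but T is never established.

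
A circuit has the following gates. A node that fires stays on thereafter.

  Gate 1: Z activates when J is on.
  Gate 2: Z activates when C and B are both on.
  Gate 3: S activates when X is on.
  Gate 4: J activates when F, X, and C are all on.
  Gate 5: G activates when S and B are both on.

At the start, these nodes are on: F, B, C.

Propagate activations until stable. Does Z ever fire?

Yes

Gate 2: C and B on → Z on.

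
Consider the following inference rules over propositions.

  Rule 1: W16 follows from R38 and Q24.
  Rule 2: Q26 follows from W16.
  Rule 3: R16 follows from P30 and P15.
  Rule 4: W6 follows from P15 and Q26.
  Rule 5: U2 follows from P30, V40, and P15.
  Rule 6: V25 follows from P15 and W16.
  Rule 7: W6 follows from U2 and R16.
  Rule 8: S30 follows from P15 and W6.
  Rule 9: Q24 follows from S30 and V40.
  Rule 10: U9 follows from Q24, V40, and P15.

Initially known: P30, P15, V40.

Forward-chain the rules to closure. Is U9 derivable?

Yes

P30, V40, and P15 hold, so U2 follows (Rule 5).
From P30 and P15, Rule 3 gives R16.
U2 and R16 hold, so W6 follows (Rule 7).
From P15 and W6, Rule 8 gives S30.
From S30 and V40, Rule 9 gives Q24.
From Q24, V40, and P15, Rule 10 gives U9.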